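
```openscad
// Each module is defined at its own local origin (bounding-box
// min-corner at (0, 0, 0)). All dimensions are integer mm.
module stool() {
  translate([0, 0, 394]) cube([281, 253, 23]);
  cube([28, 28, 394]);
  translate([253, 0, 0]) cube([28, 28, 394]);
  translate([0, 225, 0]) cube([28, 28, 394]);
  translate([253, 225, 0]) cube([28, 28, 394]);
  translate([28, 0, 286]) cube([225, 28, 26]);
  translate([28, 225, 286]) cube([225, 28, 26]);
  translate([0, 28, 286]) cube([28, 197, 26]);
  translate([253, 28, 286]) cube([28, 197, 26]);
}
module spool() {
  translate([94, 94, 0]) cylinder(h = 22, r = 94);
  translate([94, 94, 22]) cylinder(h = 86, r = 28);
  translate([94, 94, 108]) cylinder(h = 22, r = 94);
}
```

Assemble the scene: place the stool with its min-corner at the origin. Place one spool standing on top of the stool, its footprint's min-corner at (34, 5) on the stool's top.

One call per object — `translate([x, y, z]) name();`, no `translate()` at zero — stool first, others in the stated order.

stool();
translate([34, 5, 417]) spool();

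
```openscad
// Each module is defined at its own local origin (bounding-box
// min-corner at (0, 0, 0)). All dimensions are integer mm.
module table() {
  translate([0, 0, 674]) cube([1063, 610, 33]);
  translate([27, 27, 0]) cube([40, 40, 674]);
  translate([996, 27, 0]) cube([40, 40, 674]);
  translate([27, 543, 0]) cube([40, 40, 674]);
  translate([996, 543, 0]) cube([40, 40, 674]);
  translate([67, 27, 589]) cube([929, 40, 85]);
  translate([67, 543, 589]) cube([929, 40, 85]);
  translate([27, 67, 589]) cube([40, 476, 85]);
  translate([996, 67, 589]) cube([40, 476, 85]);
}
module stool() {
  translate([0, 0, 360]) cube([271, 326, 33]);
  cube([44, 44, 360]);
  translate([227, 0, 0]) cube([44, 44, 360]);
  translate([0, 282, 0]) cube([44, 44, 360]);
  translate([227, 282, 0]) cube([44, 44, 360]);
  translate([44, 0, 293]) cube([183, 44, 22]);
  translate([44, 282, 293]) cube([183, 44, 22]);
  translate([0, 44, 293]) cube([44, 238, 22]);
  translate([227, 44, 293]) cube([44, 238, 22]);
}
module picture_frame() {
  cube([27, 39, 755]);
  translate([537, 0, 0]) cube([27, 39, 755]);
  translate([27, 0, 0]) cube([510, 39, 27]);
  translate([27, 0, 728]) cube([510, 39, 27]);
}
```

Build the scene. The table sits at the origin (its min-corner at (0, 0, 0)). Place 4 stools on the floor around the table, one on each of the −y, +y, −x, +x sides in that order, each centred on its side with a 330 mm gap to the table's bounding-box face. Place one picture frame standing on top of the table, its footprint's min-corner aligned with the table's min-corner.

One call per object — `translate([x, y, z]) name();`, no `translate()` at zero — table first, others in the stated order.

table();
translate([396, -656, 0]) stool();
translate([396, 940, 0]) stool();
translate([-601, 142, 0]) stool();
translate([1393, 142, 0]) stool();
translate([0, 0, 707]) picture_frame();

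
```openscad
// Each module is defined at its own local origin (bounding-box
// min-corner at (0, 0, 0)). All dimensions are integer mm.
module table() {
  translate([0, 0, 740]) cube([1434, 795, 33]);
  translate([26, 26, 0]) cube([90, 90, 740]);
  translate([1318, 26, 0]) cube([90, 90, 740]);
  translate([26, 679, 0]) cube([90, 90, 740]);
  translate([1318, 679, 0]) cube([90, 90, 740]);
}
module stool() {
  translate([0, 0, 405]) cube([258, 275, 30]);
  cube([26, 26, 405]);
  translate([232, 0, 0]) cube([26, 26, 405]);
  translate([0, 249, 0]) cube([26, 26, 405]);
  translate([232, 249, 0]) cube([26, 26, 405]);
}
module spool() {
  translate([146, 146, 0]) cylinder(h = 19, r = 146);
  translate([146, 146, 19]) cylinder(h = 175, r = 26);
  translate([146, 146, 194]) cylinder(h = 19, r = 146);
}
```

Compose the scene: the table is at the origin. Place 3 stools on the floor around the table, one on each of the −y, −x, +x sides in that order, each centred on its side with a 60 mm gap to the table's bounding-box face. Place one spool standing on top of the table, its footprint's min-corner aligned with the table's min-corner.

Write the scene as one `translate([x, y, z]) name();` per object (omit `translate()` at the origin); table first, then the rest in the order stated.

table();
translate([588, -335, 0]) stool();
translate([-318, 260, 0]) stool();
translate([1494, 260, 0]) stool();
translate([0, 0, 773]) spool();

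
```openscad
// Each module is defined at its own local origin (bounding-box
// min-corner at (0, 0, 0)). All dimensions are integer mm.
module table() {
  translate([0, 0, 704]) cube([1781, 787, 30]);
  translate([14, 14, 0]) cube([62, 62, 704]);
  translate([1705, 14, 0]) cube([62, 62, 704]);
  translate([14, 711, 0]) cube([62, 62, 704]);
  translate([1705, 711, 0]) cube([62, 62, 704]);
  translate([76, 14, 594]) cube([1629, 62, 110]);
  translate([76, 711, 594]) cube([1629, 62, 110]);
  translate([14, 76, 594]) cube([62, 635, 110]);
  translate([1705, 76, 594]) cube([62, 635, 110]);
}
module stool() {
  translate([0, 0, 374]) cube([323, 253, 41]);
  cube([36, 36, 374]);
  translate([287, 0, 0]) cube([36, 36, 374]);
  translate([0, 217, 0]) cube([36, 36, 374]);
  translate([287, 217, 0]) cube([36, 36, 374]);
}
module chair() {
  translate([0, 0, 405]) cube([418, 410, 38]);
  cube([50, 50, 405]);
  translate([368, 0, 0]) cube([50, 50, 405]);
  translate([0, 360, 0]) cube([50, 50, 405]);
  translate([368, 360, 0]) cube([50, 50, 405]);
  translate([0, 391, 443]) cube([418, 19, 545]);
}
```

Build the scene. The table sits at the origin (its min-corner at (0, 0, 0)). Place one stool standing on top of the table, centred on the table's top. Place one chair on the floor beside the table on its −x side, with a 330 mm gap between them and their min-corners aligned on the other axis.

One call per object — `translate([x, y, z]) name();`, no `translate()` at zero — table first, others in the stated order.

table();
translate([729, 267, 734]) stool();
translate([-748, 0, 0]) chair();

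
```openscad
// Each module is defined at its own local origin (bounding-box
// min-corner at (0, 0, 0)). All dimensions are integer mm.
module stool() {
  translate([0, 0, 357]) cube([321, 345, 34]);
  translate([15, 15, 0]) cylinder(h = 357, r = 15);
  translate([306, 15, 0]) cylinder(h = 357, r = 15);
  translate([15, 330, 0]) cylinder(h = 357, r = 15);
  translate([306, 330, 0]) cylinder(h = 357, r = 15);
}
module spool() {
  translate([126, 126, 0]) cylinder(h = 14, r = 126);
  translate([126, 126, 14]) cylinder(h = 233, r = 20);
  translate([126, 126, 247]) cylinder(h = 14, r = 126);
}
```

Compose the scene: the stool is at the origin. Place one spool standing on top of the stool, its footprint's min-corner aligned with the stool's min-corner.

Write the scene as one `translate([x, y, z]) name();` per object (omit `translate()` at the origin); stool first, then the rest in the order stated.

stool();
translate([0, 0, 391]) spool();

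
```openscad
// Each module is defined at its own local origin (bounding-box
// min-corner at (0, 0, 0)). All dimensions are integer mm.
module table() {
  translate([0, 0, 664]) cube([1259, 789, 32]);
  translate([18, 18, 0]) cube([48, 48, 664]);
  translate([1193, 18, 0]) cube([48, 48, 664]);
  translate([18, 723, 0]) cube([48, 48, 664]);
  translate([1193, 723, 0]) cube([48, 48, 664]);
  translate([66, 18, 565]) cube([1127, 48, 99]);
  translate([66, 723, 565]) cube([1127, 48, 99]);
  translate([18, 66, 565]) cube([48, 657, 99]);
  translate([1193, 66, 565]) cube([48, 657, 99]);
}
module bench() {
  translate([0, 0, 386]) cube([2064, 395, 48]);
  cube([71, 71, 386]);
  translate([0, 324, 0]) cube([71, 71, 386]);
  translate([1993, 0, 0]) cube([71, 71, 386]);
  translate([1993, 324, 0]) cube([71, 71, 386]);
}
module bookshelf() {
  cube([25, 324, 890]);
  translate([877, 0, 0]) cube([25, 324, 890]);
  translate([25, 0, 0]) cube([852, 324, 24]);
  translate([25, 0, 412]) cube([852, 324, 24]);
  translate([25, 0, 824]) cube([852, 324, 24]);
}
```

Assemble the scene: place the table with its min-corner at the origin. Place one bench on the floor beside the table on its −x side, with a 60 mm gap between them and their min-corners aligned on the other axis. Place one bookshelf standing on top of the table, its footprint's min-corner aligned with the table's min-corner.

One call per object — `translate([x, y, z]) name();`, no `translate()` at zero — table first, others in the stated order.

table();
translate([-2124, 0, 0]) bench();
translate([0, 0, 696]) bookshelf();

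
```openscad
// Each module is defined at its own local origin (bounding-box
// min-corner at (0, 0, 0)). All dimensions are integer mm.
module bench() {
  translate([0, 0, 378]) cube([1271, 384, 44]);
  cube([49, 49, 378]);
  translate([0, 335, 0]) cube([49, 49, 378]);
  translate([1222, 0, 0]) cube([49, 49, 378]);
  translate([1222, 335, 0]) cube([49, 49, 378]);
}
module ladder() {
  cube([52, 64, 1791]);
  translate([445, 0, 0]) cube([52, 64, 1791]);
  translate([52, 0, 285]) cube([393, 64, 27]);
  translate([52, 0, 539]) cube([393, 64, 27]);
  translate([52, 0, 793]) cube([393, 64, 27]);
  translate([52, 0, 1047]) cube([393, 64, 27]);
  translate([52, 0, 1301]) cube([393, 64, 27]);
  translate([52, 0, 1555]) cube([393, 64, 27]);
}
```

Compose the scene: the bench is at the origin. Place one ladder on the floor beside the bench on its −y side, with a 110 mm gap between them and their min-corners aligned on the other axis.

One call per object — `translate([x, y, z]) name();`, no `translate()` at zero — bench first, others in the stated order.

bench();
translate([0, -174, 0]) ladder();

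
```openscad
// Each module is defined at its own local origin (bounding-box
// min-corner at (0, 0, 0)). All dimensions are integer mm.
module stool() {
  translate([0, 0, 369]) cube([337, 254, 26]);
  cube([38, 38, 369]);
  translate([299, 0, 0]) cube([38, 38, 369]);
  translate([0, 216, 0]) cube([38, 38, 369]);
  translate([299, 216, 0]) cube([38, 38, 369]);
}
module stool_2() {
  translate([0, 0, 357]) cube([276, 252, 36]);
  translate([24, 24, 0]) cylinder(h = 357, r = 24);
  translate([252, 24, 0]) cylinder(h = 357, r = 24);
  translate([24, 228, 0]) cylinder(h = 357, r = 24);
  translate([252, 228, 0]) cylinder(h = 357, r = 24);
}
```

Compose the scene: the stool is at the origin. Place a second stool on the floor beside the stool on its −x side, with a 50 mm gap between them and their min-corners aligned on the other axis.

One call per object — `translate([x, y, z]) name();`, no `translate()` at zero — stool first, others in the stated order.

stool();
translate([-326, 0, 0]) stool_2();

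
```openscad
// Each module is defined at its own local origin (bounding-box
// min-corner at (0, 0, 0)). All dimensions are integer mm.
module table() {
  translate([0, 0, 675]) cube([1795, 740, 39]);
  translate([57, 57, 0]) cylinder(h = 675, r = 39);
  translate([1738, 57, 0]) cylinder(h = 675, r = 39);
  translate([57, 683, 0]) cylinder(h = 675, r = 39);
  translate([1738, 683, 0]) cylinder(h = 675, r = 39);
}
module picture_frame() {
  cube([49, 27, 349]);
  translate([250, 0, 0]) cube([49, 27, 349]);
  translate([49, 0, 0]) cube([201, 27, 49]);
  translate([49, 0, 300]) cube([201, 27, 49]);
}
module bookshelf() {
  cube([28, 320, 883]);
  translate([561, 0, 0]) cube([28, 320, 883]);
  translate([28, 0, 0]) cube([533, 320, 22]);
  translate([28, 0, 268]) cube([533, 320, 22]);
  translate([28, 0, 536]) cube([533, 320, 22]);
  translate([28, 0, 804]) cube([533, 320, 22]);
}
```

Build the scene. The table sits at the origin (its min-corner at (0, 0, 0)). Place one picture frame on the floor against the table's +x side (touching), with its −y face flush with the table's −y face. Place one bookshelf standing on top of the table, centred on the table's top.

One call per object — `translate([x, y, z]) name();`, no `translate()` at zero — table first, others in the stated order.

table();
translate([1795, 0, 0]) picture_frame();
translate([603, 210, 714]) bookshelf();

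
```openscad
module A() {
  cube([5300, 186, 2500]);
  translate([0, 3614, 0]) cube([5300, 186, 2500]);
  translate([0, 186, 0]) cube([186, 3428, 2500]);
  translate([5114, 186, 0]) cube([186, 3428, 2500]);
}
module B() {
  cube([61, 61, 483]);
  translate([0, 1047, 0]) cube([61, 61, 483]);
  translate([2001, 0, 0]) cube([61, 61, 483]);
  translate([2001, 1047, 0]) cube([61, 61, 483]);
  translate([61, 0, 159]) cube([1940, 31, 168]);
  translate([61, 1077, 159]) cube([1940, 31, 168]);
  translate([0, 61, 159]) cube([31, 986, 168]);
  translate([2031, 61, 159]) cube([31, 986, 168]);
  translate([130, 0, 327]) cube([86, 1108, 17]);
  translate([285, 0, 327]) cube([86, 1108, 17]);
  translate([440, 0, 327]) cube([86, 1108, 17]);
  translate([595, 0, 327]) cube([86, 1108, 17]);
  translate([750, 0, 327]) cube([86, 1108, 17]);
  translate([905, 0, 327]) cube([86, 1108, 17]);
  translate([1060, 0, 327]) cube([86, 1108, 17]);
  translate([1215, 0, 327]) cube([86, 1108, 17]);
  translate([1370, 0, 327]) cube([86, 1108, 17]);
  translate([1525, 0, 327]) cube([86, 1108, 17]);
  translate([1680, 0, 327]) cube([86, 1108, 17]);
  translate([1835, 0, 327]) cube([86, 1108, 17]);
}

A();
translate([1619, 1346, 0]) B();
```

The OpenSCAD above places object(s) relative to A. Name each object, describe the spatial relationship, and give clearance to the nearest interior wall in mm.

A is a house frame. B is a bed frame. The bed frame sits inside the house frame, centred. The clearance to the nearest interior wall is 1160 mm.

Clearances: x = 1433, y = 1160; minimum 1160 mm.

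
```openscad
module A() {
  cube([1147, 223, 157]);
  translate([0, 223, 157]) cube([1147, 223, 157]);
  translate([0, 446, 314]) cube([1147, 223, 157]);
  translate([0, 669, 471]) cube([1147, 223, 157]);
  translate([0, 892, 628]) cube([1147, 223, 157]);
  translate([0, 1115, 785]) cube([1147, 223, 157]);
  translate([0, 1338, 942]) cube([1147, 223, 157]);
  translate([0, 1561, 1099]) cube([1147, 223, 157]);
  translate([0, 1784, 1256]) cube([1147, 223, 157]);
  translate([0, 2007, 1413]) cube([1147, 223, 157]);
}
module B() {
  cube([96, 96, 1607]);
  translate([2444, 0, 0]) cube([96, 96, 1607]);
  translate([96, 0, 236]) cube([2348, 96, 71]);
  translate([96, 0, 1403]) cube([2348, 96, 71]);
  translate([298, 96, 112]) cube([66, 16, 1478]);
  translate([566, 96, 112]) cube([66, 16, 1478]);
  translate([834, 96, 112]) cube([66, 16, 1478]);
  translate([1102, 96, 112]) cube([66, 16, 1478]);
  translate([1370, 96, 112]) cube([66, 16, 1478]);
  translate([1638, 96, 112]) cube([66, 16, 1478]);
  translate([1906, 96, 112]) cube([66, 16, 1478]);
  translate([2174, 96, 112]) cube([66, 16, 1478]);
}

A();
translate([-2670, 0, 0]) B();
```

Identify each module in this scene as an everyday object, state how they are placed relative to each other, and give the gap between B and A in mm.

The fence section's nearest face is 130 mm from the staircase's −x face.

A is a staircase. B is a fence section. The fence section is on the floor beside the staircase on its −x side. The gap between the fence section and the staircase is 130 mm.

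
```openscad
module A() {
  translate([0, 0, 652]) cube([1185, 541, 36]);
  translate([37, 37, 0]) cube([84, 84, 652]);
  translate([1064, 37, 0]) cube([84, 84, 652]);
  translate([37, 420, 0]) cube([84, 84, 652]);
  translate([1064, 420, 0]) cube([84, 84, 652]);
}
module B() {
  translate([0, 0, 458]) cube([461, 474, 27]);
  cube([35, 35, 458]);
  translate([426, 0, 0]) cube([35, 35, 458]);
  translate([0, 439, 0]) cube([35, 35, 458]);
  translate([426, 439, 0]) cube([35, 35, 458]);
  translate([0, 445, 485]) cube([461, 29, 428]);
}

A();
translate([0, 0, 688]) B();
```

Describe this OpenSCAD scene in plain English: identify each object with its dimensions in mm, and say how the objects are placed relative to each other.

A is a rectangular dining table. The top is 1185×541×36 mm with its upper surface at z = 688 mm. It stands on four 84×84 mm square legs, each inset 37 mm from the nearest pair of top edges, running from the floor to the underside of the top.

B is a chair. The seat is a 461×474×27 mm slab with its top at z = 485 mm, on four 35×35 mm corner legs (flush with the seat edges, standing on z = 0). A flat backrest 29 mm thick, 428 mm tall, spans the full seat width and rises from the seat top along its +y edge, rear face flush with the rear of the seat.

The chair is on top of the table.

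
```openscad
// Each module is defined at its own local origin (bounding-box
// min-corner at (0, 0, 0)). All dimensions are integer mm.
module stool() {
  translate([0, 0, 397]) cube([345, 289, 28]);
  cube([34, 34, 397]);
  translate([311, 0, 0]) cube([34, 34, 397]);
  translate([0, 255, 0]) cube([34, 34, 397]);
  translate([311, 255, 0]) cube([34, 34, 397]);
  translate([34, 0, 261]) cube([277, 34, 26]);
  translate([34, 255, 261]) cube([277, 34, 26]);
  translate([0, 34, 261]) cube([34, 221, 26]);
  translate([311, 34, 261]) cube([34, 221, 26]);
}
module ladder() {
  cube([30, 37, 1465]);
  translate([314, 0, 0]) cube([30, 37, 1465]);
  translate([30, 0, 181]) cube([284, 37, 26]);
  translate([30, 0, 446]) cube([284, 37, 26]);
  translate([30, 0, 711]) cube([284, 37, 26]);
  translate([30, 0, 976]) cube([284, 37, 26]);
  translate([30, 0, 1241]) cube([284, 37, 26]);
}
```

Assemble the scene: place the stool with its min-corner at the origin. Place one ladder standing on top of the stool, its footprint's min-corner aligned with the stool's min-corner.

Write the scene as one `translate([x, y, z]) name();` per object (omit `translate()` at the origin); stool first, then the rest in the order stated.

stool();
translate([0, 0, 425]) ladder();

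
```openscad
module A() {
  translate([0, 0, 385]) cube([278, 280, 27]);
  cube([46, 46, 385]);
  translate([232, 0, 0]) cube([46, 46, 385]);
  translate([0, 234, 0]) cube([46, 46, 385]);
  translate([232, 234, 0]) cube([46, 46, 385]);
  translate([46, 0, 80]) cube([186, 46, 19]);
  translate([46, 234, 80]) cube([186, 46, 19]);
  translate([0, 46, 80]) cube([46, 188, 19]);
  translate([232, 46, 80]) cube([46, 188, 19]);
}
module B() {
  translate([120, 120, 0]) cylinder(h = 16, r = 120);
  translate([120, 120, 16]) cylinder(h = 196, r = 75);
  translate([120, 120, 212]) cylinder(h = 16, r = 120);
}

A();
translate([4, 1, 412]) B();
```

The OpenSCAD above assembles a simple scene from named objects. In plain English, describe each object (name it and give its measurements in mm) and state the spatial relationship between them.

A is a simple wooden stool: a rectangular seat 278 mm (x) by 280 mm (y), 27 mm thick, top face at z = 412 mm, on four square legs, each 46×46 mm in cross-section. The legs rest on z = 0, each flush with a corner of the seat. Four stretchers, 46 mm wide and 19 mm tall, connect adjacent legs with their undersides at z = 80 mm, each running between the inner faces of the legs it joins and aligned with the legs' outer faces on the other axis.

B is a spool: two coaxial disc flanges of radius 120 mm and thickness 16 mm, joined by a core cylinder of radius 75 mm and height 196 mm. The lower flange rests on z = 0 and the three cylinders share a vertical axis.

The spool is on top of the stool.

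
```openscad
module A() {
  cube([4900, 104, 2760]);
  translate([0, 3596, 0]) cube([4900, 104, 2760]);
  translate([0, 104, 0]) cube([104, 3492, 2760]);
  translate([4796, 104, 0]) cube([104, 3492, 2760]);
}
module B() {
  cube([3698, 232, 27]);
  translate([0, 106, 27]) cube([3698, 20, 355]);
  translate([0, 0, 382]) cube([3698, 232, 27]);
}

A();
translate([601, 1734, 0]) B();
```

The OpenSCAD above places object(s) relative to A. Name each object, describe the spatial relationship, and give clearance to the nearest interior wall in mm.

A is a house frame. B is an I-beam. The I-beam sits inside the house frame, centred. The clearance to the nearest interior wall is 497 mm.

Clearances: x = 497, y = 1630; minimum 497 mm.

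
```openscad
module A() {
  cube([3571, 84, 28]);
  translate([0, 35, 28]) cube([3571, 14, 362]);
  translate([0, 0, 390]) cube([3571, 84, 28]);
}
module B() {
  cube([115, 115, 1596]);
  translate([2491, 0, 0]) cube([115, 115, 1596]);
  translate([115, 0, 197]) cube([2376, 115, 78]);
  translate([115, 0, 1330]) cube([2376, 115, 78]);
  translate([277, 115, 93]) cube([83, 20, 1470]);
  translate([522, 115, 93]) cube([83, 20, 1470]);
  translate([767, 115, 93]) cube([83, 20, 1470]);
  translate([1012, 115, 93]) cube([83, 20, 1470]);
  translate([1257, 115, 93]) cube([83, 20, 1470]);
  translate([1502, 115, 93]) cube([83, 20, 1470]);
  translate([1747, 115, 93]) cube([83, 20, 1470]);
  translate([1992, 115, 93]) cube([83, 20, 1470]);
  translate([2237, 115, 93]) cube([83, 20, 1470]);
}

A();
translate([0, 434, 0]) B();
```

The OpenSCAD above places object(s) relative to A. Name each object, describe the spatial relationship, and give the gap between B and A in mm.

A is an I-beam. B is a fence section. The fence section is on the floor beside the I-beam on its +y side. The gap between the fence section and the I-beam is 350 mm.

The fence section's nearest face is 350 mm from the I-beam's +y face.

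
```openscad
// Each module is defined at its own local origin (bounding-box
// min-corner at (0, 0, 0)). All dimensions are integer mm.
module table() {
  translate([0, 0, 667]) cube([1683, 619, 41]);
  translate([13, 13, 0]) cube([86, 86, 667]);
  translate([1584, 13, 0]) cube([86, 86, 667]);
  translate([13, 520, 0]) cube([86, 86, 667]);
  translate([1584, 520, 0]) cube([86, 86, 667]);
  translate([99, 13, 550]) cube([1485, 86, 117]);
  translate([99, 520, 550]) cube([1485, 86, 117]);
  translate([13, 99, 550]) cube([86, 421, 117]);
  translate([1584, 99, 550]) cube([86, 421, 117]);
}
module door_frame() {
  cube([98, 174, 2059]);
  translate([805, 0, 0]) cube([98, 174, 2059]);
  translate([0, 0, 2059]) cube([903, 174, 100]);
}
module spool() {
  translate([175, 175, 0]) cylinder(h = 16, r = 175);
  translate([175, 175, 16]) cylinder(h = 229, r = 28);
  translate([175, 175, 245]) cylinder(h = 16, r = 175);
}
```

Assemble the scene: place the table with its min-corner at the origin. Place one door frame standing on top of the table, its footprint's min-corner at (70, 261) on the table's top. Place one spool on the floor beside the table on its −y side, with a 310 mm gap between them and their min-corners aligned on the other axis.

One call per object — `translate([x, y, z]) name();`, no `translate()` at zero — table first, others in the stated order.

table();
translate([70, 261, 708]) door_frame();
translate([0, -660, 0]) spool();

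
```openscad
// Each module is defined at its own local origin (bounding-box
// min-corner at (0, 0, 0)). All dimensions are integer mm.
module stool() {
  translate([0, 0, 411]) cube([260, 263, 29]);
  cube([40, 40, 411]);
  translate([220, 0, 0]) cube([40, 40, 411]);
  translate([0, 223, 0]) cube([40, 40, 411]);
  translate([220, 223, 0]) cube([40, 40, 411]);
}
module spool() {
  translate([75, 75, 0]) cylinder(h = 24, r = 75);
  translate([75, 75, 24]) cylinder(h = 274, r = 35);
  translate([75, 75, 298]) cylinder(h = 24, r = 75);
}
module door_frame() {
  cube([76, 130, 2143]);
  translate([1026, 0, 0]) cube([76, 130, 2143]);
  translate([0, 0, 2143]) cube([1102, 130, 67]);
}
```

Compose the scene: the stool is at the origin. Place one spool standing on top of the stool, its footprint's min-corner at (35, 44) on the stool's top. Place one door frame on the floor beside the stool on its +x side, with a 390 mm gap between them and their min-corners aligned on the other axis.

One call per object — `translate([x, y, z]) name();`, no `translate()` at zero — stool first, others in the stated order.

stool();
translate([35, 44, 440]) spool();
translate([650, 0, 0]) door_frame();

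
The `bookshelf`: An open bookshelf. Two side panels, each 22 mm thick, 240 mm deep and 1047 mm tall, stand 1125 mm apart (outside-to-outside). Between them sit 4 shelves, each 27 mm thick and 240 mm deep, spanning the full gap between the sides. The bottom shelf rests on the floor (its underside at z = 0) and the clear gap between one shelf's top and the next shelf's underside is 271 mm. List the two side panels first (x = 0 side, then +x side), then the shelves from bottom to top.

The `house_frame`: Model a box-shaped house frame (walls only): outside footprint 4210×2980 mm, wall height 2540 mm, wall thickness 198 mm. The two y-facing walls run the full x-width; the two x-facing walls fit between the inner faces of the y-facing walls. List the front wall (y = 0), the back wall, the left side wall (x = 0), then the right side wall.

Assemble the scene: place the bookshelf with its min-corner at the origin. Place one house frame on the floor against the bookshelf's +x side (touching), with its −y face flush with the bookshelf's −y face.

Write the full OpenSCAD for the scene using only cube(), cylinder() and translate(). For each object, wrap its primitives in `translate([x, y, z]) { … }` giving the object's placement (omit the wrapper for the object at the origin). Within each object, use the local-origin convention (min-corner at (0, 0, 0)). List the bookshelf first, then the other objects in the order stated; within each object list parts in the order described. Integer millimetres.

cube([22, 240, 1047]);
translate([1103, 0, 0]) cube([22, 240, 1047]);
translate([22, 0, 0]) cube([1081, 240, 27]);
translate([22, 0, 298]) cube([1081, 240, 27]);
translate([22, 0, 596]) cube([1081, 240, 27]);
translate([22, 0, 894]) cube([1081, 240, 27]);
translate([1125, 0, 0]) {
  cube([4210, 198, 2540]);
  translate([0, 2782, 0]) cube([4210, 198, 2540]);
  translate([0, 198, 0]) cube([198, 2584, 2540]);
  translate([4012, 198, 0]) cube([198, 2584, 2540]);
}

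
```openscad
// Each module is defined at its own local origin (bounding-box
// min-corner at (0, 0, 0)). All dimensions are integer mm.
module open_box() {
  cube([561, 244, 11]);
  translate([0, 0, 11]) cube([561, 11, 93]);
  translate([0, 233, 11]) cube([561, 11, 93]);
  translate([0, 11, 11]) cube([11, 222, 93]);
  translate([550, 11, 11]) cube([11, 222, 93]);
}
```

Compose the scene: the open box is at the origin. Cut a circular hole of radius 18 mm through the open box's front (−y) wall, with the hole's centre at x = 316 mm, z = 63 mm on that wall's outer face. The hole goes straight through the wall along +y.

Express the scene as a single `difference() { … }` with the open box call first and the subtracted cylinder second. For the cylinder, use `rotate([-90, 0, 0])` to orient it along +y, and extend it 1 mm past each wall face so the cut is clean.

difference() {
  open_box();
  translate([316, -1, 63]) rotate([-90, 0, 0]) cylinder(h = 13, r = 18);
}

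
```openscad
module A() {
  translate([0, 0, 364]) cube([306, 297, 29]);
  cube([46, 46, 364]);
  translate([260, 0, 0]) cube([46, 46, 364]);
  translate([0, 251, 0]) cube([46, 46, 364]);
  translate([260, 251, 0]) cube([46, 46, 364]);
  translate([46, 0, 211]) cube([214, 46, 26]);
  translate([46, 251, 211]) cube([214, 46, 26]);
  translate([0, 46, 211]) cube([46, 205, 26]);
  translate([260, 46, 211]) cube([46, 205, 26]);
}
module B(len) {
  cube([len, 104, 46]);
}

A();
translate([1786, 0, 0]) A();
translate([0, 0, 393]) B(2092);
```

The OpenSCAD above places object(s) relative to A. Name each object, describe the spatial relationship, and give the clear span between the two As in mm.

A is a stool. B is a beam. A beam spans the tops of two stools. The clear span between the two stools is 1480 mm.

Second stool starts at x = 1786; first ends at x = 306; clear span = 1786 − 306 = 1480 mm.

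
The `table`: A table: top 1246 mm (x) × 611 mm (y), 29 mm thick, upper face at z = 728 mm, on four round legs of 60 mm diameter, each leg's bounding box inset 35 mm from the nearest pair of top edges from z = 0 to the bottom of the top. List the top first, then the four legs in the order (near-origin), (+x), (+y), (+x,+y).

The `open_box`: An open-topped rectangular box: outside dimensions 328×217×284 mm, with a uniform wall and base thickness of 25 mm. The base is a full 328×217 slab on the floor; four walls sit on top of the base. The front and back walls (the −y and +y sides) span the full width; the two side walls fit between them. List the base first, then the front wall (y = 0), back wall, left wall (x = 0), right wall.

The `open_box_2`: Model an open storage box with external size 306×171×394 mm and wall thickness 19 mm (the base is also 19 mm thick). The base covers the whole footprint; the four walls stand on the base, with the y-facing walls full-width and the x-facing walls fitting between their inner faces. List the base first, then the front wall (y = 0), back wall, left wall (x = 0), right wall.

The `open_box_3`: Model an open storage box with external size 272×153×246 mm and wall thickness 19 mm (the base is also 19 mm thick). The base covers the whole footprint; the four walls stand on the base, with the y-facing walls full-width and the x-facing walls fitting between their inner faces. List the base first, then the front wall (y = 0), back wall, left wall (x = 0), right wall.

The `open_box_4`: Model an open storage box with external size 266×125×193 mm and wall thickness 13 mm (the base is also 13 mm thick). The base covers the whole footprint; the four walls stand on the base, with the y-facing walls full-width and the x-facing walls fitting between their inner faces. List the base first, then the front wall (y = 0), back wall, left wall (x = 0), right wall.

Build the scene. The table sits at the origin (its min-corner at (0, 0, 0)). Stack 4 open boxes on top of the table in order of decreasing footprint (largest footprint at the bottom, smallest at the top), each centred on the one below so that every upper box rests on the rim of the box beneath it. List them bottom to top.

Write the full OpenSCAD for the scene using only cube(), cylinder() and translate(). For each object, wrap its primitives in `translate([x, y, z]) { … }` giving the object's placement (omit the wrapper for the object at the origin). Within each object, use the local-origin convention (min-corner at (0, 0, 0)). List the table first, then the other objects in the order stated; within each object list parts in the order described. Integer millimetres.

translate([0, 0, 699]) cube([1246, 611, 29]);
translate([65, 65, 0]) cylinder(h = 699, r = 30);
translate([1181, 65, 0]) cylinder(h = 699, r = 30);
translate([65, 546, 0]) cylinder(h = 699, r = 30);
translate([1181, 546, 0]) cylinder(h = 699, r = 30);
translate([459, 197, 728]) {
  cube([328, 217, 25]);
  translate([0, 0, 25]) cube([328, 25, 259]);
  translate([0, 192, 25]) cube([328, 25, 259]);
  translate([0, 25, 25]) cube([25, 167, 259]);
  translate([303, 25, 25]) cube([25, 167, 259]);
}
translate([470, 220, 1012]) {
  cube([306, 171, 19]);
  translate([0, 0, 19]) cube([306, 19, 375]);
  translate([0, 152, 19]) cube([306, 19, 375]);
  translate([0, 19, 19]) cube([19, 133, 375]);
  translate([287, 19, 19]) cube([19, 133, 375]);
}
translate([487, 229, 1406]) {
  cube([272, 153, 19]);
  translate([0, 0, 19]) cube([272, 19, 227]);
  translate([0, 134, 19]) cube([272, 19, 227]);
  translate([0, 19, 19]) cube([19, 115, 227]);
  translate([253, 19, 19]) cube([19, 115, 227]);
}
translate([490, 243, 1652]) {
  cube([266, 125, 13]);
  translate([0, 0, 13]) cube([266, 13, 180]);
  translate([0, 112, 13]) cube([266, 13, 180]);
  translate([0, 13, 13]) cube([13, 99, 180]);
  translate([253, 13, 13]) cube([13, 99, 180]);
}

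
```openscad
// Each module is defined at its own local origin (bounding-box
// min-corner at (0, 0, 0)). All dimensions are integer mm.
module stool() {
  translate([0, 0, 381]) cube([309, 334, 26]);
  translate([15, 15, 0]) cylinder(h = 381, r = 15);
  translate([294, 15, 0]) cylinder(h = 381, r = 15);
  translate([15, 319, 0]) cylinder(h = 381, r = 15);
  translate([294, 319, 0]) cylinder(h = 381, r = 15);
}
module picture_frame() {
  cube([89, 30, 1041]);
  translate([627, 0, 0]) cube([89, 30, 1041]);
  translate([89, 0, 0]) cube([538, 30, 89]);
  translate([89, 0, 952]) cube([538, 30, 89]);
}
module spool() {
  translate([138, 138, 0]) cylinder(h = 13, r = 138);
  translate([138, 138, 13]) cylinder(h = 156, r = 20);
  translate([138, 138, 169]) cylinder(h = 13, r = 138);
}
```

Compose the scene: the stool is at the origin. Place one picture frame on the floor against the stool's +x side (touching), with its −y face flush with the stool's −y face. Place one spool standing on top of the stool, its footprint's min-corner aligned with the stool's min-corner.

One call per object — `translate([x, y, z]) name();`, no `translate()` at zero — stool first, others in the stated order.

stool();
translate([309, 0, 0]) picture_frame();
translate([0, 0, 407]) spool();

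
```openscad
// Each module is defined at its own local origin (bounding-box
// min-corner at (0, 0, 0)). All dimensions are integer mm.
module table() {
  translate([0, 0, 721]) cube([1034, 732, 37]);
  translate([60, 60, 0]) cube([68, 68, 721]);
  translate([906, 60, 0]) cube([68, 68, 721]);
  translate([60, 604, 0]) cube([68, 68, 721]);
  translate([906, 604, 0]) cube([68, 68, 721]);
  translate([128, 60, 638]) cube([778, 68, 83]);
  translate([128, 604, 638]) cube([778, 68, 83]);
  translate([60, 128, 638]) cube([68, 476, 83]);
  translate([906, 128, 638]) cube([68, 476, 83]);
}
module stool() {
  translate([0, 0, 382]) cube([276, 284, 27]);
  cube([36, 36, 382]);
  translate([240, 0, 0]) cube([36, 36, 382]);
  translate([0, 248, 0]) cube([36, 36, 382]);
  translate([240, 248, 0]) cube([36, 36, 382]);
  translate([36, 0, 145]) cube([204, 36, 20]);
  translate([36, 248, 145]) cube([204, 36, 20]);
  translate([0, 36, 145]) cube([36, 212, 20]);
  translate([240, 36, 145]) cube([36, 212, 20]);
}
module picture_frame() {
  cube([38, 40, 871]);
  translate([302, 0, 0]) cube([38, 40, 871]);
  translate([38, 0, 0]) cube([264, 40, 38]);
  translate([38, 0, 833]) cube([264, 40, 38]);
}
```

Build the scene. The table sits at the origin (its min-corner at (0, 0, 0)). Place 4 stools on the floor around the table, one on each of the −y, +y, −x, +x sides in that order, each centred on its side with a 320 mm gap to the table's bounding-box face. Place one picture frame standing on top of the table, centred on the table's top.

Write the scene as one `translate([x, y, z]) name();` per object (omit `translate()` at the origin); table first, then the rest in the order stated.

table();
translate([379, -604, 0]) stool();
translate([379, 1052, 0]) stool();
translate([-596, 224, 0]) stool();
translate([1354, 224, 0]) stool();
translate([347, 346, 758]) picture_frame();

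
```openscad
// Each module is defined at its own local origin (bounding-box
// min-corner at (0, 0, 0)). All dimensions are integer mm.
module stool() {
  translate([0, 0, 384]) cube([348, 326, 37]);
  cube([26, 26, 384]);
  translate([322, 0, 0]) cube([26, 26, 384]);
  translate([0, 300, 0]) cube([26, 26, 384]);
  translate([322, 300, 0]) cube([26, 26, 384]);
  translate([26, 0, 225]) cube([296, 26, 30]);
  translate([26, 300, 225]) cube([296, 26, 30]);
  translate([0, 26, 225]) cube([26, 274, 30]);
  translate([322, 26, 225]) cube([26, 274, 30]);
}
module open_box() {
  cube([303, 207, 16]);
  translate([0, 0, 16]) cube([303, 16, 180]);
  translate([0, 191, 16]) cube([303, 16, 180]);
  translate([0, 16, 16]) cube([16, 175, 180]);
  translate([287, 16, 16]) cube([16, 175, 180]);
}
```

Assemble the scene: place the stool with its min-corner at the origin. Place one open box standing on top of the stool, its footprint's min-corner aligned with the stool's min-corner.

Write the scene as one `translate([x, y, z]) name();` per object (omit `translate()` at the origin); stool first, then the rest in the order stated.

stool();
translate([0, 0, 421]) open_box();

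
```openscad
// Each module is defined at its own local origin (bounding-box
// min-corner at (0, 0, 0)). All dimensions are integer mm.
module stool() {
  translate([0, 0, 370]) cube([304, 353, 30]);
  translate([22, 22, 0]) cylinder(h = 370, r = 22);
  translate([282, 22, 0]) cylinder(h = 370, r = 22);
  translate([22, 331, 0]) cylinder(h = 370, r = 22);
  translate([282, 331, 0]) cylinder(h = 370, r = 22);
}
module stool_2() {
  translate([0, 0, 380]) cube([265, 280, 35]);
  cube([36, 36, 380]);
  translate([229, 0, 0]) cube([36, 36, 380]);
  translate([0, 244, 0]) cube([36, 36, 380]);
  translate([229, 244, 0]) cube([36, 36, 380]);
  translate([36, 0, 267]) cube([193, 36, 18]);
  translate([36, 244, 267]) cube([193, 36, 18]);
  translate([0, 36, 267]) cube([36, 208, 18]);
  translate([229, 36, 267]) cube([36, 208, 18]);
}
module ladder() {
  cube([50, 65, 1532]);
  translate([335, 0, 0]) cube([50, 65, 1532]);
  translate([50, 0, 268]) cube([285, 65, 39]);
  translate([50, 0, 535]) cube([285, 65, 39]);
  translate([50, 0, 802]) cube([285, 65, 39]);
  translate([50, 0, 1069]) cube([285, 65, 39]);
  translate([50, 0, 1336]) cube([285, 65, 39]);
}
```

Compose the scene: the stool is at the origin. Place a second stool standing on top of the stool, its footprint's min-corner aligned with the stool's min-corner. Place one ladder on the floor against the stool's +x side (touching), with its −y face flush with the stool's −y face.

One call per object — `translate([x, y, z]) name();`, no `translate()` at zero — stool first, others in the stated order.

stool();
translate([0, 0, 400]) stool_2();
translate([304, 0, 0]) ladder();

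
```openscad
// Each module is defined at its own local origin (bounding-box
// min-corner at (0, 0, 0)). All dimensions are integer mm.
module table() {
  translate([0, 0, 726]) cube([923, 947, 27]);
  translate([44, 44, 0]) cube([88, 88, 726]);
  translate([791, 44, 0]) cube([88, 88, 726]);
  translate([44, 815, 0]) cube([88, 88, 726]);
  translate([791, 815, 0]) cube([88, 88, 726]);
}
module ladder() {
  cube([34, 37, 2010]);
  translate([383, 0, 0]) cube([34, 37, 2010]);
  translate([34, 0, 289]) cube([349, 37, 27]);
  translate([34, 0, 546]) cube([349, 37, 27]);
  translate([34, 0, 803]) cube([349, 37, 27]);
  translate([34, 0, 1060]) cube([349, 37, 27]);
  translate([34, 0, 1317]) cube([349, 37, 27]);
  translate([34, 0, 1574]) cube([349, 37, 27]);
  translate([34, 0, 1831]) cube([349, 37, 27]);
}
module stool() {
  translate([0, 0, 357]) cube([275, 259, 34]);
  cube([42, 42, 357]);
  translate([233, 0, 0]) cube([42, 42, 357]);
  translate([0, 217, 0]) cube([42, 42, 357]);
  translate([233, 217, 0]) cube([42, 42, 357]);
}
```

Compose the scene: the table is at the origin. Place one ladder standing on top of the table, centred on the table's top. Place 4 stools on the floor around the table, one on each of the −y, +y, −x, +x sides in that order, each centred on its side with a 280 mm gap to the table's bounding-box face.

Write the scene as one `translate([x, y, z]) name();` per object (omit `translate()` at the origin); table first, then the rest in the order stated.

table();
translate([253, 455, 753]) ladder();
translate([324, -539, 0]) stool();
translate([324, 1227, 0]) stool();
translate([-555, 344, 0]) stool();
translate([1203, 344, 0]) stool();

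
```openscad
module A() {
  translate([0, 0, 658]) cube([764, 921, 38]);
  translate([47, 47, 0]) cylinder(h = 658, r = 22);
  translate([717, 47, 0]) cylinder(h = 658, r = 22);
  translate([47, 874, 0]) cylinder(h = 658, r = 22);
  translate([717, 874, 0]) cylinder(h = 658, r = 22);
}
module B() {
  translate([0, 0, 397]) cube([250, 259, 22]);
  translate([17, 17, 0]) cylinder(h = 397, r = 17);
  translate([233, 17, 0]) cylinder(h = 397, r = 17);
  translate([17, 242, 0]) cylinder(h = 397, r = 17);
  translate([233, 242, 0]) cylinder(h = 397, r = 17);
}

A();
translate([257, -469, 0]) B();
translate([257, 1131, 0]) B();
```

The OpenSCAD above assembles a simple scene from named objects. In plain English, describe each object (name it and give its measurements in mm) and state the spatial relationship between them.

A is a rectangular dining table. The top is 764×921×38 mm with its upper surface at z = 696 mm. It stands on four round legs of 44 mm diameter, each leg's bounding box inset 25 mm from the nearest pair of top edges, running from the floor to the underside of the top.

B is a simple wooden stool: a rectangular seat 250 mm (x) by 259 mm (y), 22 mm thick, top face at z = 419 mm, on four round legs, each 34 mm in diameter. The legs rest on z = 0, each leg's axis is inset half a diameter from the nearest pair of seat edges (so the leg's bounding box is flush with the corner).

Two stools sit around the table at the −y, +y sides.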